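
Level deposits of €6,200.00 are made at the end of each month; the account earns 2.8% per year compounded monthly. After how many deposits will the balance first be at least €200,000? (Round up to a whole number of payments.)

Periodic rate r = 0.028/12 per month; n is counted in months.
Ordinary annuity FV: 200,000 = 6,200 × [((1+r)^n − 1)/r].
(1+r)^n = 1 + 200,000 × r / 6,200, so n = ln(1 + 200,000·r/6,200) / ln(1+r) = 31.14.
Round up to a whole number of payments: n = 32.

32 payments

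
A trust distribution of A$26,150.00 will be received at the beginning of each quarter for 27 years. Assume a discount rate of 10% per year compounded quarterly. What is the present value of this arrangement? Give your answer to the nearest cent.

This is an annuity due: 108 payments of A$26,150.00 at the beginning of each quarter.
Periodic rate r = 0.1/4 per quarter; n is counted in quarters.
PV = PMT × [(1 − (1+r)^−n)/r] × (1+r) = 26,150 × [1 − (1+r)^−108] / r × (1+r) = A$997,663.41

A$997,663.41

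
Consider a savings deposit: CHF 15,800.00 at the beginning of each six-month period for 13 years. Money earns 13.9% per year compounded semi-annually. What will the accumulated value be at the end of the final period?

This is an annuity due: 26 deposits of CHF 15,800.00 at the beginning of each six-month period.
Periodic rate r = 0.139/2 per half-year; n is counted in half-years.
FV = PMT × [((1+r)^n − 1)/r] × (1+r) = 15,800 × [(1+r)^26 − 1] / r × (1+r) = CHF 1,151,795.62

CHF 1,151,795.62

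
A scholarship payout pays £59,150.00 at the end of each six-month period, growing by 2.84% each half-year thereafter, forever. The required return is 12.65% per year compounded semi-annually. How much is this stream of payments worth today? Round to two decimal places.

Periodic rate r = 0.1265/2 per half-year.
Growing perpetuity (Gordon): PV = PMT₁ / (r − g) = 59,150 / (r − 0.0284) = £1,697,274.03.

£1,697,274.03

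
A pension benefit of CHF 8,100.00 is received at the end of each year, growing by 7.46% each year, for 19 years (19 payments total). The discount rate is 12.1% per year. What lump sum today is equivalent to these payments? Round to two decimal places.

Periodic rate r = 0.121 per year.
Growing ordinary annuity: PV = PMT₁ × [1 − ((1+g)/(1+r))^n] / (r − g) = 8,100 × [1 − ((1+0.0746)/(1+r))^19] / (r − 0.0746) = CHF 96,379.13.

CHF 96,379.13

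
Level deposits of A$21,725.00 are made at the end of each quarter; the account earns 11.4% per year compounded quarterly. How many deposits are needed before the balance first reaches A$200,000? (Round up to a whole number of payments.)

Periodic rate r = 0.114/4 per quarter; n is counted in quarters.
Ordinary annuity FV: 200,000 = 21,725 × [((1+r)^n − 1)/r].
(1+r)^n = 1 + 200,000 × r / 21,725, so n = ln(1 + 200,000·r/21,725) / ln(1+r) = 8.29.
Round up to a whole number of payments: n = 9.

9 payments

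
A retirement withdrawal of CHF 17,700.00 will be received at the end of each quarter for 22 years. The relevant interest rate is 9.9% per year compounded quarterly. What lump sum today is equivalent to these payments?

CHF 631,971.21

This is an ordinary annuity: 88 payments of CHF 17,700.00 at the end of each quarter.
Periodic rate r = 0.099/4 per quarter; n is counted in quarters.
PV = PMT × [(1 − (1+r)^−n)/r] = 17,700 × [1 − (1+r)^−88] / r = CHF 631,971.21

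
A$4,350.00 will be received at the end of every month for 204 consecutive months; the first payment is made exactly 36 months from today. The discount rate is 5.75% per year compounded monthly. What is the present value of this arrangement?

A$478,342.83

Ordinary annuity of 204 payments, first payment at period 36.
Periodic rate r = 0.0575/12 per month; n is counted in months.
The ordinary-annuity PV formula values the stream one period before the first payment (period 35); discount that back 35 periods:
PV₀ = 4,350 × [1 − (1+r)^−204] / r × (1+r)^−35 = A$478,342.83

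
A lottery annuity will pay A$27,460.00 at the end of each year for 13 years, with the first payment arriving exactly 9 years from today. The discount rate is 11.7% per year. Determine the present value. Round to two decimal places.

A$73,865.15

Ordinary annuity of 13 payments, first payment at period 9.
Periodic rate r = 0.117 per year.
The ordinary-annuity PV formula values the stream one period before the first payment (period 8); discount that back 8 periods:
PV₀ = 27,460 × [1 − (1+r)^−13] / r × (1+r)^−8 = A$73,865.15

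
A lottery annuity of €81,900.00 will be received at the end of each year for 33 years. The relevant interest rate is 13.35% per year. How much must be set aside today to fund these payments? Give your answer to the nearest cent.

This is an ordinary annuity: 33 payments of €81,900.00 at the end of each year.
Periodic rate r = 0.1335 per year.
PV = PMT × [(1 − (1+r)^−n)/r] = 81,900 × [1 − (1+r)^−33] / r = €603,668.10

€603,668.10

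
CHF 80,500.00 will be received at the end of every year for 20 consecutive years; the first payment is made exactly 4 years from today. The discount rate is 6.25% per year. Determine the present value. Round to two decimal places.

CHF 754,402.67

Ordinary annuity of 20 payments, first payment at period 4.
Periodic rate r = 0.0625 per year.
The ordinary-annuity PV formula values the stream one period before the first payment (period 3); discount that back 3 periods:
PV₀ = 80,500 × [1 − (1+r)^−20] / r × (1+r)^−3 = CHF 754,402.67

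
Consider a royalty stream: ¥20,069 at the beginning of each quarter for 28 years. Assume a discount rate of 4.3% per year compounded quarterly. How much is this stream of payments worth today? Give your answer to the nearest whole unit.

¥1,317,233

This is an annuity due: 112 payments of ¥20,069 at the beginning of each quarter.
Periodic rate r = 0.043/4 per quarter; n is counted in quarters.
PV = PMT × [(1 − (1+r)^−n)/r] × (1+r) = 20,069 × [1 − (1+r)^−112] / r × (1+r) = ¥1,317,233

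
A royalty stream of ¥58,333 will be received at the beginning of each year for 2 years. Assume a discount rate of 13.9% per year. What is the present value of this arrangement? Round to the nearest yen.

This is an annuity due: 2 payments of ¥58,333 at the beginning of each year.
Periodic rate r = 0.139 per year.
PV = PMT × [(1 − (1+r)^−n)/r] × (1+r) = 58,333 × [1 − (1+r)^−2] / r × (1+r) = ¥109,547

¥109,547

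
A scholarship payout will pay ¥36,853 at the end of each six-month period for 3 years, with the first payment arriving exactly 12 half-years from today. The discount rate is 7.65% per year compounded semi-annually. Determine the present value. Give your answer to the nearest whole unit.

Ordinary annuity of 6 payments, first payment at period 12.
Periodic rate r = 0.0765/2 per half-year; n is counted in half-years.
The ordinary-annuity PV formula values the stream one period before the first payment (period 11); discount that back 11 periods:
PV₀ = 36,853 × [1 − (1+r)^−6] / r × (1+r)^−11 = ¥128,570

¥128,570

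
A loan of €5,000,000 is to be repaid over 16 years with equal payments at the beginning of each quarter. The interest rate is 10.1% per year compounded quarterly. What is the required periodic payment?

Level annuity due; solve PV = PMT × [(1 − (1+r)^−n)/r] × (1+r) for PMT.
Periodic rate r = 0.101/4 per quarter; n is counted in quarters.
With n = 64: PMT = 5,000,000 / ([(1 − (1+r)^−n)/r] × (1+r)) = €154,450.79

€154,450.79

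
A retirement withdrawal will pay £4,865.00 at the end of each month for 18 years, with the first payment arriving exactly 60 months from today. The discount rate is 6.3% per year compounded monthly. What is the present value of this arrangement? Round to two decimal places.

Ordinary annuity of 216 payments, first payment at period 60.
Periodic rate r = 0.063/12 per month; n is counted in months.
The ordinary-annuity PV formula values the stream one period before the first payment (period 59); discount that back 59 periods:
PV₀ = 4,865 × [1 − (1+r)^−216] / r × (1+r)^−59 = £460,822.94

£460,822.94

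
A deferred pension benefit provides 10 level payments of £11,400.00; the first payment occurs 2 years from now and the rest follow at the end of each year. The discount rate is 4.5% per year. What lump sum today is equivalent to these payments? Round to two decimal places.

£86,320.56

Ordinary annuity of 10 payments, first payment at period 2.
Periodic rate r = 0.045 per year.
The ordinary-annuity PV formula values the stream one period before the first payment (period 1); discount that back 1 periods:
PV₀ = 11,400 × [1 − (1+r)^−10] / r × (1+r)^−1 = £86,320.56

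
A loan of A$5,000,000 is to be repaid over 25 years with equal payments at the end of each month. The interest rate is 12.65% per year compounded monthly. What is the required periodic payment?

A$55,078.13

Level ordinary annuity; solve PV = PMT × [(1 − (1+r)^−n)/r] for PMT.
Periodic rate r = 0.1265/12 per month; n is counted in months.
With n = 300: PMT = 5,000,000 / ([(1 − (1+r)^−n)/r]) = A$55,078.13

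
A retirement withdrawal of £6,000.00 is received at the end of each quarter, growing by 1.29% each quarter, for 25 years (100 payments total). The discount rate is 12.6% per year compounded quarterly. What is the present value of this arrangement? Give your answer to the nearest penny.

£270,296.24

Periodic rate r = 0.126/4 per quarter; n is counted in quarters.
Growing ordinary annuity: PV = PMT₁ × [1 − ((1+g)/(1+r))^n] / (r − g) = 6,000 × [1 − ((1+0.0129)/(1+r))^100] / (r − 0.0129) = £270,296.24.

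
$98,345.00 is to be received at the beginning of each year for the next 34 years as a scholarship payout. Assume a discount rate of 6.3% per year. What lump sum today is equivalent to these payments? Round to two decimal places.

$1,451,496.12

This is an annuity due: 34 payments of $98,345.00 at the beginning of each year.
Periodic rate r = 0.063 per year.
PV = PMT × [(1 − (1+r)^−n)/r] × (1+r) = 98,345 × [1 − (1+r)^−34] / r × (1+r) = $1,451,496.12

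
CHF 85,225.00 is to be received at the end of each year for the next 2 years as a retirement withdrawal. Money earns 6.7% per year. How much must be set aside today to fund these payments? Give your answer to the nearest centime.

This is an ordinary annuity: 2 payments of CHF 85,225.00 at the end of each year.
Periodic rate r = 0.067 per year.
PV = PMT × [(1 − (1+r)^−n)/r] = 85,225 × [1 − (1+r)^−2] / r = CHF 154,731.47

CHF 154,731.47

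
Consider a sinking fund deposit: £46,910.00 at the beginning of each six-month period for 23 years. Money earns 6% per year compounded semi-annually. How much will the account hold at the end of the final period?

This is an annuity due: 46 deposits of £46,910.00 at the beginning of each six-month period.
Periodic rate r = 0.06/2 per half-year; n is counted in half-years.
FV = PMT × [((1+r)^n − 1)/r] × (1+r) = 46,910 × [(1+r)^46 − 1] / r × (1+r) = £4,662,689.86

£4,662,689.86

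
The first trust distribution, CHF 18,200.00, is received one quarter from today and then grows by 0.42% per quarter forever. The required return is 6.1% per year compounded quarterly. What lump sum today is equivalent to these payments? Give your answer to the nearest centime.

CHF 1,647,058.82

Periodic rate r = 0.061/4 per quarter.
Growing perpetuity (Gordon): PV = PMT₁ / (r − g) = 18,200 / (r − 0.0042) = CHF 1,647,058.82.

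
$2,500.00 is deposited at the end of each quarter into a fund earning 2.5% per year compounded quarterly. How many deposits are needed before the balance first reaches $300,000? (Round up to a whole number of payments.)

90 payments

Periodic rate r = 0.025/4 per quarter; n is counted in quarters.
Ordinary annuity FV: 300,000 = 2,500 × [((1+r)^n − 1)/r].
(1+r)^n = 1 + 300,000 × r / 2,500, so n = ln(1 + 300,000·r/2,500) / ln(1+r) = 89.82.
Round up to a whole number of payments: n = 90.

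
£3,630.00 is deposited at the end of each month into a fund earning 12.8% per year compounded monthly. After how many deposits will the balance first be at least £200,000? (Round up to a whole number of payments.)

Periodic rate r = 0.128/12 per month; n is counted in months.
Ordinary annuity FV: 200,000 = 3,630 × [((1+r)^n − 1)/r].
(1+r)^n = 1 + 200,000 × r / 3,630, so n = ln(1 + 200,000·r/3,630) / ln(1+r) = 43.57.
Round up to a whole number of payments: n = 44.

44 payments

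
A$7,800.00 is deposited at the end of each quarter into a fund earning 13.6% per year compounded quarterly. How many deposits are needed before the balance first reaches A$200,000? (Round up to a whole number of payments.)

Periodic rate r = 0.136/4 per quarter; n is counted in quarters.
Ordinary annuity FV: 200,000 = 7,800 × [((1+r)^n − 1)/r].
(1+r)^n = 1 + 200,000 × r / 7,800, so n = ln(1 + 200,000·r/7,800) / ln(1+r) = 18.75.
Round up to a whole number of payments: n = 19.

19 payments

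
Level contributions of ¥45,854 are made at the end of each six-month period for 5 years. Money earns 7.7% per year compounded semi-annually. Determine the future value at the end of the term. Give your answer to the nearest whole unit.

This is an ordinary annuity: 10 deposits of ¥45,854 at the end of each six-month period.
Periodic rate r = 0.077/2 per half-year; n is counted in half-years.
FV = PMT × [((1+r)^n − 1)/r] = 45,854 × [(1+r)^10 − 1] / r = ¥546,714

¥546,714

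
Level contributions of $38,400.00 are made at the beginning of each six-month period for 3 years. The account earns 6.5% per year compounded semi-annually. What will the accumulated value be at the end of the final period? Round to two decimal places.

This is an annuity due: 6 deposits of $38,400.00 at the beginning of each six-month period.
Periodic rate r = 0.065/2 per half-year; n is counted in half-years.
FV = PMT × [((1+r)^n − 1)/r] × (1+r) = 38,400 × [(1+r)^6 − 1] / r × (1+r) = $258,074.65

$258,074.65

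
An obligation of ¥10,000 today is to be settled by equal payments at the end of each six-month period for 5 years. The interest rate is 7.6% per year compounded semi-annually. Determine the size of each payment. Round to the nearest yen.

Level ordinary annuity; solve PV = PMT × [(1 − (1+r)^−n)/r] for PMT.
Periodic rate r = 0.076/2 per half-year; n is counted in half-years.
With n = 10: PMT = 10,000 / ([(1 − (1+r)^−n)/r]) = ¥1,221

¥1,221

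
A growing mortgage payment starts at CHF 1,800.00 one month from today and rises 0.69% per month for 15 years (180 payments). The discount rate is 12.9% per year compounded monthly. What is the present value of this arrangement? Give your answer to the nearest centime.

Periodic rate r = 0.129/12 per month; n is counted in months.
Growing ordinary annuity: PV = PMT₁ × [1 − ((1+g)/(1+r))^n] / (r − g) = 1,800 × [1 − ((1+0.0069)/(1+r))^180] / (r − 0.0069) = CHF 232,310.36.

CHF 232,310.36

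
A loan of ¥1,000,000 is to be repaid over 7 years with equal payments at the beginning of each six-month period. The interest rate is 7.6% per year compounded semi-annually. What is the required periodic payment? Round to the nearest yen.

Level annuity due; solve PV = PMT × [(1 − (1+r)^−n)/r] × (1+r) for PMT.
Periodic rate r = 0.076/2 per half-year; n is counted in half-years.
With n = 14: PMT = 1,000,000 / ([(1 − (1+r)^−n)/r] × (1+r)) = ¥90,003

¥90,003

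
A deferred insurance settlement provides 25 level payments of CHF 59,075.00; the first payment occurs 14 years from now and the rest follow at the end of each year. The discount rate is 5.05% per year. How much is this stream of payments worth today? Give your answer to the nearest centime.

Ordinary annuity of 25 payments, first payment at period 14.
Periodic rate r = 0.0505 per year.
The ordinary-annuity PV formula values the stream one period before the first payment (period 13); discount that back 13 periods:
PV₀ = 59,075 × [1 − (1+r)^−25] / r × (1+r)^−13 = CHF 436,630.49

CHF 436,630.49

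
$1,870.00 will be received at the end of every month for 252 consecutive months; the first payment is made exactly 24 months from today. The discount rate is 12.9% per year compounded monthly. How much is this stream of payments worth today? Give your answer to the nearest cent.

Ordinary annuity of 252 payments, first payment at period 24.
Periodic rate r = 0.129/12 per month; n is counted in months.
The ordinary-annuity PV formula values the stream one period before the first payment (period 23); discount that back 23 periods:
PV₀ = 1,870 × [1 − (1+r)^−252] / r × (1+r)^−23 = $126,835.73

$126,835.73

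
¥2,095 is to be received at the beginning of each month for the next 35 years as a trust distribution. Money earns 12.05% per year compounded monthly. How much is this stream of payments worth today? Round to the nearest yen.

This is an annuity due: 420 payments of ¥2,095 at the beginning of each month.
Periodic rate r = 0.1205/12 per month; n is counted in months.
PV = PMT × [(1 − (1+r)^−n)/r] × (1+r) = 2,095 × [1 − (1+r)^−420] / r × (1+r) = ¥207,555

¥207,555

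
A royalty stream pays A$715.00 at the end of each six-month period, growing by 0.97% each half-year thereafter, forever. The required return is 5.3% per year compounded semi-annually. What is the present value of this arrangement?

A$42,559.52

Periodic rate r = 0.053/2 per half-year.
Growing perpetuity (Gordon): PV = PMT₁ / (r − g) = 715 / (r − 0.0097) = A$42,559.52.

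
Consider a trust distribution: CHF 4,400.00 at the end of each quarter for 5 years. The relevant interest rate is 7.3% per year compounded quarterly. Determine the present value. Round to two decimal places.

This is an ordinary annuity: 20 payments of CHF 4,400.00 at the end of each quarter.
Periodic rate r = 0.073/4 per quarter; n is counted in quarters.
PV = PMT × [(1 − (1+r)^−n)/r] = 4,400 × [1 − (1+r)^−20] / r = CHF 73,176.27

CHF 73,176.27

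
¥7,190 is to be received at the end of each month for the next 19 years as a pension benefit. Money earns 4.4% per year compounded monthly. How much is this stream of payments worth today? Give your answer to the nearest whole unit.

This is an ordinary annuity: 228 payments of ¥7,190 at the end of each month.
Periodic rate r = 0.044/12 per month; n is counted in months.
PV = PMT × [(1 − (1+r)^−n)/r] = 7,190 × [1 − (1+r)^−228] / r = ¥1,109,671

¥1,109,671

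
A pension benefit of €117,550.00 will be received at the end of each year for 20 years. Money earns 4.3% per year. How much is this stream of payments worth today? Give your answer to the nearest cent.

€1,555,930.53

This is an ordinary annuity: 20 payments of €117,550.00 at the end of each year.
Periodic rate r = 0.043 per year.
PV = PMT × [(1 − (1+r)^−n)/r] = 117,550 × [1 − (1+r)^−20] / r = €1,555,930.53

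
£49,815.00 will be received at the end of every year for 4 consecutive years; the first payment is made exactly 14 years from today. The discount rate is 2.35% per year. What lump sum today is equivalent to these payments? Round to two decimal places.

£139,060.87

Ordinary annuity of 4 payments, first payment at period 14.
Periodic rate r = 0.0235 per year.
The ordinary-annuity PV formula values the stream one period before the first payment (period 13); discount that back 13 periods:
PV₀ = 49,815 × [1 − (1+r)^−4] / r × (1+r)^−13 = £139,060.87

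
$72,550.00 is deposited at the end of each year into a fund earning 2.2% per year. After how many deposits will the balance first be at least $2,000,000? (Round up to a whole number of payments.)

22 payments

Periodic rate r = 0.022 per year.
Ordinary annuity FV: 2,000,000 = 72,550 × [((1+r)^n − 1)/r].
(1+r)^n = 1 + 2,000,000 × r / 72,550, so n = ln(1 + 2,000,000·r/72,550) / ln(1+r) = 21.78.
Round up to a whole number of payments: n = 22.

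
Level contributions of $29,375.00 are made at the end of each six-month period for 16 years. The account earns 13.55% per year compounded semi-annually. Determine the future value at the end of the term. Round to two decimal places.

$3,099,026.15

This is an ordinary annuity: 32 deposits of $29,375.00 at the end of each six-month period.
Periodic rate r = 0.1355/2 per half-year; n is counted in half-years.
FV = PMT × [((1+r)^n − 1)/r] = 29,375 × [(1+r)^32 − 1] / r = $3,099,026.15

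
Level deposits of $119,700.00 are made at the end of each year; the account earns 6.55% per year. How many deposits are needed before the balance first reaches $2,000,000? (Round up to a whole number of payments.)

12 payments

Periodic rate r = 0.0655 per year.
Ordinary annuity FV: 2,000,000 = 119,700 × [((1+r)^n − 1)/r].
(1+r)^n = 1 + 2,000,000 × r / 119,700, so n = ln(1 + 2,000,000·r/119,700) / ln(1+r) = 11.65.
Round up to a whole number of payments: n = 12.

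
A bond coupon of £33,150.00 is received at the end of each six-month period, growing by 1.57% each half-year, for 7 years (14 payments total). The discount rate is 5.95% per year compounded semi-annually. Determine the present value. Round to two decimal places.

£412,823.37

Periodic rate r = 0.0595/2 per half-year; n is counted in half-years.
Growing ordinary annuity: PV = PMT₁ × [1 − ((1+g)/(1+r))^n] / (r − g) = 33,150 × [1 − ((1+0.0157)/(1+r))^14] / (r − 0.0157) = £412,823.37.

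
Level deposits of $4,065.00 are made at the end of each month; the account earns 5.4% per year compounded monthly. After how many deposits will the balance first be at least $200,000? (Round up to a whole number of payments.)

Periodic rate r = 0.054/12 per month; n is counted in months.
Ordinary annuity FV: 200,000 = 4,065 × [((1+r)^n − 1)/r].
(1+r)^n = 1 + 200,000 × r / 4,065, so n = ln(1 + 200,000·r/4,065) / ln(1+r) = 44.54.
Round up to a whole number of payments: n = 45.

45 payments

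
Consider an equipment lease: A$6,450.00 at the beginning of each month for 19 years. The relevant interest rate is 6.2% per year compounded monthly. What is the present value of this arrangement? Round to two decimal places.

This is an annuity due: 228 payments of A$6,450.00 at the beginning of each month.
Periodic rate r = 0.062/12 per month; n is counted in months.
PV = PMT × [(1 − (1+r)^−n)/r] × (1+r) = 6,450 × [1 − (1+r)^−228] / r × (1+r) = A$867,306.90

A$867,306.90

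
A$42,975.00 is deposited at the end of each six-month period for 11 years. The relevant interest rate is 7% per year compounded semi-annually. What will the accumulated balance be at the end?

This is an ordinary annuity: 22 deposits of A$42,975.00 at the end of each six-month period.
Periodic rate r = 0.07/2 per half-year; n is counted in half-years.
FV = PMT × [((1+r)^n − 1)/r] = 42,975 × [(1+r)^22 − 1] / r = A$1,389,334.57

A$1,389,334.57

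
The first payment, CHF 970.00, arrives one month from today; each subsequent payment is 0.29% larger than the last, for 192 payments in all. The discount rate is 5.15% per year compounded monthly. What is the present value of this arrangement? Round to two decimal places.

Periodic rate r = 0.0515/12 per month; n is counted in months.
Growing ordinary annuity: PV = PMT₁ × [1 − ((1+g)/(1+r))^n] / (r − g) = 970 × [1 − ((1+0.0029)/(1+r))^192] / (r − 0.0029) = CHF 162,922.95.

CHF 162,922.95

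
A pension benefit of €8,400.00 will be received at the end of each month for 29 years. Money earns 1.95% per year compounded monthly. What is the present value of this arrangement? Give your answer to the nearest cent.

€2,231,366.55

This is an ordinary annuity: 348 payments of €8,400.00 at the end of each month.
Periodic rate r = 0.0195/12 per month; n is counted in months.
PV = PMT × [(1 − (1+r)^−n)/r] = 8,400 × [1 − (1+r)^−348] / r = €2,231,366.55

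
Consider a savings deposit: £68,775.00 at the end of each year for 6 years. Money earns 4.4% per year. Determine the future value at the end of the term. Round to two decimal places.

£460,793.90

This is an ordinary annuity: 6 deposits of £68,775.00 at the end of each year.
Periodic rate r = 0.044 per year.
FV = PMT × [((1+r)^n − 1)/r] = 68,775 × [(1+r)^6 − 1] / r = £460,793.90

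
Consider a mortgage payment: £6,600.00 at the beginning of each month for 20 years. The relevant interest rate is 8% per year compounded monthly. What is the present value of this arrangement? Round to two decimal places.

£794,318.71

This is an annuity due: 240 payments of £6,600.00 at the beginning of each month.
Periodic rate r = 0.08/12 per month; n is counted in months.
PV = PMT × [(1 − (1+r)^−n)/r] × (1+r) = 6,600 × [1 − (1+r)^−240] / r × (1+r) = £794,318.71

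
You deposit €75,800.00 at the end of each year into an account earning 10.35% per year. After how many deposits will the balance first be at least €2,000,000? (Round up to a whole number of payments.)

14 payments

Periodic rate r = 0.1035 per year.
Ordinary annuity FV: 2,000,000 = 75,800 × [((1+r)^n − 1)/r].
(1+r)^n = 1 + 2,000,000 × r / 75,800, so n = ln(1 + 2,000,000·r/75,800) / ln(1+r) = 13.37.
Round up to a whole number of payments: n = 14.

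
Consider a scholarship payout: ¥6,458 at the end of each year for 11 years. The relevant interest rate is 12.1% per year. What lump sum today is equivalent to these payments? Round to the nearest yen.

This is an ordinary annuity: 11 payments of ¥6,458 at the end of each year.
Periodic rate r = 0.121 per year.
PV = PMT × [(1 − (1+r)^−n)/r] = 6,458 × [1 − (1+r)^−11] / r = ¥38,179

¥38,179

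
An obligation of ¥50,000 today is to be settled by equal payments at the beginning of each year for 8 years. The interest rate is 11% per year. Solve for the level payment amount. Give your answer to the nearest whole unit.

Level annuity due; solve PV = PMT × [(1 − (1+r)^−n)/r] × (1+r) for PMT.
Periodic rate r = 0.11 per year.
With n = 8: PMT = 50,000 / ([(1 − (1+r)^−n)/r] × (1+r)) = ¥8,753

¥8,753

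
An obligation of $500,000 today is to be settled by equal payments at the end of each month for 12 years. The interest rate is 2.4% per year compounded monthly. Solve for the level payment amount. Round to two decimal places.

$3,999.64

Level ordinary annuity; solve PV = PMT × [(1 − (1+r)^−n)/r] for PMT.
Periodic rate r = 0.024/12 per month; n is counted in months.
With n = 144: PMT = 500,000 / ([(1 − (1+r)^−n)/r]) = $3,999.64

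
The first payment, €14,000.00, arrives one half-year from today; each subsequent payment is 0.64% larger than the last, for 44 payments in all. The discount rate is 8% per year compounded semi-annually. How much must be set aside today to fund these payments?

Periodic rate r = 0.08/2 per half-year; n is counted in half-years.
Growing ordinary annuity: PV = PMT₁ × [1 − ((1+g)/(1+r))^n] / (r − g) = 14,000 × [1 − ((1+0.0064)/(1+r))^44] / (r − 0.0064) = €318,439.99.

€318,439.99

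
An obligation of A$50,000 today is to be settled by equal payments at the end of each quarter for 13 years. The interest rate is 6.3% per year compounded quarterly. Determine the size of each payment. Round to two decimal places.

A$1,415.59

Level ordinary annuity; solve PV = PMT × [(1 − (1+r)^−n)/r] for PMT.
Periodic rate r = 0.063/4 per quarter; n is counted in quarters.
With n = 52: PMT = 50,000 / ([(1 − (1+r)^−n)/r]) = A$1,415.59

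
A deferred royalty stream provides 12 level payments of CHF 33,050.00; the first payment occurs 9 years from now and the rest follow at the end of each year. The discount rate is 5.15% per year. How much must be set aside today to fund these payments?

CHF 194,367.68

Ordinary annuity of 12 payments, first payment at period 9.
Periodic rate r = 0.0515 per year.
The ordinary-annuity PV formula values the stream one period before the first payment (period 8); discount that back 8 periods:
PV₀ = 33,050 × [1 − (1+r)^−12] / r × (1+r)^−8 = CHF 194,367.68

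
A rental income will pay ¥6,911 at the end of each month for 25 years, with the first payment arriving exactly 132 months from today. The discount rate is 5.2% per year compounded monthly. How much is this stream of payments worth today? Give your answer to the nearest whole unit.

¥657,769

Ordinary annuity of 300 payments, first payment at period 132.
Periodic rate r = 0.052/12 per month; n is counted in months.
The ordinary-annuity PV formula values the stream one period before the first payment (period 131); discount that back 131 periods:
PV₀ = 6,911 × [1 − (1+r)^−300] / r × (1+r)^−131 = ¥657,769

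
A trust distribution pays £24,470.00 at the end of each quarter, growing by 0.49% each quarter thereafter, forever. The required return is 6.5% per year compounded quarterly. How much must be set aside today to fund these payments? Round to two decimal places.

£2,155,947.14

Periodic rate r = 0.065/4 per quarter.
Growing perpetuity (Gordon): PV = PMT₁ / (r − g) = 24,470 / (r − 0.0049) = £2,155,947.14.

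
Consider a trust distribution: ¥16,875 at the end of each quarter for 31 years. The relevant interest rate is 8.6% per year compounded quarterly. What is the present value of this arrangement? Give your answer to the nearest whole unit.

¥728,747

This is an ordinary annuity: 124 payments of ¥16,875 at the end of each quarter.
Periodic rate r = 0.086/4 per quarter; n is counted in quarters.
PV = PMT × [(1 − (1+r)^−n)/r] = 16,875 × [1 − (1+r)^−124] / r = ¥728,747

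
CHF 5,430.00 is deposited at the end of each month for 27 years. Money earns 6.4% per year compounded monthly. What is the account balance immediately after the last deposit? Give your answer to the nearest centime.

This is an ordinary annuity: 324 deposits of CHF 5,430.00 at the end of each month.
Periodic rate r = 0.064/12 per month; n is counted in months.
FV = PMT × [((1+r)^n − 1)/r] = 5,430 × [(1+r)^324 − 1] / r = CHF 4,687,034.95

CHF 4,687,034.95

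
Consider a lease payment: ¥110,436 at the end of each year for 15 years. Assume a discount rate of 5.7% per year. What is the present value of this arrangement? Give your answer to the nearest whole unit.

This is an ordinary annuity: 15 payments of ¥110,436 at the end of each year.
Periodic rate r = 0.057 per year.
PV = PMT × [(1 − (1+r)^−n)/r] = 110,436 × [1 − (1+r)^−15] / r = ¥1,093,923

¥1,093,923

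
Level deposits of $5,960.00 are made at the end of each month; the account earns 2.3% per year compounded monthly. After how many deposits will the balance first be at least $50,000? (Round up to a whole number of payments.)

9 payments

Periodic rate r = 0.023/12 per month; n is counted in months.
Ordinary annuity FV: 50,000 = 5,960 × [((1+r)^n − 1)/r].
(1+r)^n = 1 + 50,000 × r / 5,960, so n = ln(1 + 50,000·r/5,960) / ln(1+r) = 8.33.
Round up to a whole number of payments: n = 9.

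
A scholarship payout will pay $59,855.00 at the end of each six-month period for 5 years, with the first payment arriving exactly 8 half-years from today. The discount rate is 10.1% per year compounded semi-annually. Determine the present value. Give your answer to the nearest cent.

Ordinary annuity of 10 payments, first payment at period 8.
Periodic rate r = 0.101/2 per half-year; n is counted in half-years.
The ordinary-annuity PV formula values the stream one period before the first payment (period 7); discount that back 7 periods:
PV₀ = 59,855 × [1 − (1+r)^−10] / r × (1+r)^−7 = $326,579.60

$326,579.60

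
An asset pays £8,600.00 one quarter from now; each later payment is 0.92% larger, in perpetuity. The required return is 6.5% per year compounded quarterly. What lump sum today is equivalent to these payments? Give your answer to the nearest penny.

£1,219,858.16

Periodic rate r = 0.065/4 per quarter.
Growing perpetuity (Gordon): PV = PMT₁ / (r − g) = 8,600 / (r − 0.0092) = £1,219,858.16.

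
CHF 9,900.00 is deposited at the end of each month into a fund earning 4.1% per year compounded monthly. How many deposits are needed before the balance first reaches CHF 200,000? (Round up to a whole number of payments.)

Periodic rate r = 0.041/12 per month; n is counted in months.
Ordinary annuity FV: 200,000 = 9,900 × [((1+r)^n − 1)/r].
(1+r)^n = 1 + 200,000 × r / 9,900, so n = ln(1 + 200,000·r/9,900) / ln(1+r) = 19.57.
Round up to a whole number of payments: n = 20.

20 payments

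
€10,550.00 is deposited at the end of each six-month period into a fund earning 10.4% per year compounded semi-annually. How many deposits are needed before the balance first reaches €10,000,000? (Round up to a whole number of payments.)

Periodic rate r = 0.104/2 per half-year; n is counted in half-years.
Ordinary annuity FV: 10,000,000 = 10,550 × [((1+r)^n − 1)/r].
(1+r)^n = 1 + 10,000,000 × r / 10,550, so n = ln(1 + 10,000,000·r/10,550) / ln(1+r) = 77.28.
Round up to a whole number of payments: n = 78.

78 payments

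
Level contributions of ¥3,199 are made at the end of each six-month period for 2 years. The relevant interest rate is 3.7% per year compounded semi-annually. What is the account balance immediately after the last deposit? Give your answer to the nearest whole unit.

This is an ordinary annuity: 4 deposits of ¥3,199 at the end of each six-month period.
Periodic rate r = 0.037/2 per half-year; n is counted in half-years.
FV = PMT × [((1+r)^n − 1)/r] = 3,199 × [(1+r)^4 − 1] / r = ¥13,155

¥13,155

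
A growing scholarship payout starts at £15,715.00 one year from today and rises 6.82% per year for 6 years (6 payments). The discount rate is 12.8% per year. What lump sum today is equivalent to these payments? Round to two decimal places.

£73,264.35

Periodic rate r = 0.128 per year.
Growing ordinary annuity: PV = PMT₁ × [1 − ((1+g)/(1+r))^n] / (r − g) = 15,715 × [1 − ((1+0.0682)/(1+r))^6] / (r − 0.0682) = £73,264.35.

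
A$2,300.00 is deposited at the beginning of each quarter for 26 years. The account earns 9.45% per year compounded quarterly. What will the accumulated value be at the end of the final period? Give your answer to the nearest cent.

A$1,030,528.71

This is an annuity due: 104 deposits of A$2,300.00 at the beginning of each quarter.
Periodic rate r = 0.0945/4 per quarter; n is counted in quarters.
FV = PMT × [((1+r)^n − 1)/r] × (1+r) = 2,300 × [(1+r)^104 − 1] / r × (1+r) = A$1,030,528.71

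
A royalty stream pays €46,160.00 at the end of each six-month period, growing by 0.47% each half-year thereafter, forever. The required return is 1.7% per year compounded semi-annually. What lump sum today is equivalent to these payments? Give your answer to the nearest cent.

Periodic rate r = 0.017/2 per half-year.
Growing perpetuity (Gordon): PV = PMT₁ / (r − g) = 46,160 / (r − 0.0047) = €12,147,368.42.

€12,147,368.42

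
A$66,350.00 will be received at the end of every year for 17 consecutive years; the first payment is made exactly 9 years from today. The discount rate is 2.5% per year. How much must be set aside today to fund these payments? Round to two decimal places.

A$746,718.77

Ordinary annuity of 17 payments, first payment at period 9.
Periodic rate r = 0.025 per year.
The ordinary-annuity PV formula values the stream one period before the first payment (period 8); discount that back 8 periods:
PV₀ = 66,350 × [1 − (1+r)^−17] / r × (1+r)^−8 = A$746,718.77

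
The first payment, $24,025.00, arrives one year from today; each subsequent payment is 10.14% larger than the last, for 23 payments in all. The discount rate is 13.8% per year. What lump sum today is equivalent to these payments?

$346,930.54

Periodic rate r = 0.138 per year.
Growing ordinary annuity: PV = PMT₁ × [1 − ((1+g)/(1+r))^n] / (r − g) = 24,025 × [1 − ((1+0.1014)/(1+r))^23] / (r − 0.1014) = $346,930.54.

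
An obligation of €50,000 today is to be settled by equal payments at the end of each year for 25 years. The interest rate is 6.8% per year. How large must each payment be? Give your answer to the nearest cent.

€4,213.51

Level ordinary annuity; solve PV = PMT × [(1 − (1+r)^−n)/r] for PMT.
Periodic rate r = 0.068 per year.
With n = 25: PMT = 50,000 / ([(1 − (1+r)^−n)/r]) = €4,213.51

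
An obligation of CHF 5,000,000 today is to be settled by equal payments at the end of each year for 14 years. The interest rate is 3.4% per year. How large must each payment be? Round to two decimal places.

Level ordinary annuity; solve PV = PMT × [(1 − (1+r)^−n)/r] for PMT.
Periodic rate r = 0.034 per year.
With n = 14: PMT = 5,000,000 / ([(1 − (1+r)^−n)/r]) = CHF 454,787.59

CHF 454,787.59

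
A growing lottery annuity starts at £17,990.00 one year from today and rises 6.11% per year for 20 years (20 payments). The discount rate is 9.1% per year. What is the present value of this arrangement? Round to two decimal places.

£256,535.45

Periodic rate r = 0.091 per year.
Growing ordinary annuity: PV = PMT₁ × [1 − ((1+g)/(1+r))^n] / (r − g) = 17,990 × [1 − ((1+0.0611)/(1+r))^20] / (r − 0.0611) = £256,535.45.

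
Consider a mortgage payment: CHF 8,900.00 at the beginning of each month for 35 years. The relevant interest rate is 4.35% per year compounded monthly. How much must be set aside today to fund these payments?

CHF 1,925,014.19

This is an annuity due: 420 payments of CHF 8,900.00 at the beginning of each month.
Periodic rate r = 0.0435/12 per month; n is counted in months.
PV = PMT × [(1 − (1+r)^−n)/r] × (1+r) = 8,900 × [1 − (1+r)^−420] / r × (1+r) = CHF 1,925,014.19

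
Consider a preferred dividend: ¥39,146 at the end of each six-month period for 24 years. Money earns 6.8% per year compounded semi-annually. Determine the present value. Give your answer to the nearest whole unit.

¥920,028

This is an ordinary annuity: 48 payments of ¥39,146 at the end of each six-month period.
Periodic rate r = 0.068/2 per half-year; n is counted in half-years.
PV = PMT × [(1 − (1+r)^−n)/r] = 39,146 × [1 − (1+r)^−48] / r = ¥920,028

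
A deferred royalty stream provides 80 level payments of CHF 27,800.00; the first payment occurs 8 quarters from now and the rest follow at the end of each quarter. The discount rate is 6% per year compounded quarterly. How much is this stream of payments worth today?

CHF 1,162,435.92

Ordinary annuity of 80 payments, first payment at period 8.
Periodic rate r = 0.06/4 per quarter; n is counted in quarters.
The ordinary-annuity PV formula values the stream one period before the first payment (period 7); discount that back 7 periods:
PV₀ = 27,800 × [1 − (1+r)^−80] / r × (1+r)^−7 = CHF 1,162,435.92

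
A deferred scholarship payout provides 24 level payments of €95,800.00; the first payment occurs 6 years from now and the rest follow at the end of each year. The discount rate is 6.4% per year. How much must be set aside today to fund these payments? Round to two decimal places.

Ordinary annuity of 24 payments, first payment at period 6.
Periodic rate r = 0.064 per year.
The ordinary-annuity PV formula values the stream one period before the first payment (period 5); discount that back 5 periods:
PV₀ = 95,800 × [1 − (1+r)^−24] / r × (1+r)^−5 = €850,011.35

€850,011.35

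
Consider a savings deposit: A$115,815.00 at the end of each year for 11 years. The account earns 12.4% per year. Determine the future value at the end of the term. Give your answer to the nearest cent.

This is an ordinary annuity: 11 deposits of A$115,815.00 at the end of each year.
Periodic rate r = 0.124 per year.
FV = PMT × [((1+r)^n − 1)/r] = 115,815 × [(1+r)^11 − 1] / r = A$2,444,886.37

A$2,444,886.37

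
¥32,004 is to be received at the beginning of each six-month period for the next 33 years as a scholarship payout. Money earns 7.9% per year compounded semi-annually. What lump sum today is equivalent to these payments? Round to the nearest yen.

This is an annuity due: 66 payments of ¥32,004 at the beginning of each six-month period.
Periodic rate r = 0.079/2 per half-year; n is counted in half-years.
PV = PMT × [(1 − (1+r)^−n)/r] × (1+r) = 32,004 × [1 − (1+r)^−66] / r × (1+r) = ¥776,917

¥776,917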